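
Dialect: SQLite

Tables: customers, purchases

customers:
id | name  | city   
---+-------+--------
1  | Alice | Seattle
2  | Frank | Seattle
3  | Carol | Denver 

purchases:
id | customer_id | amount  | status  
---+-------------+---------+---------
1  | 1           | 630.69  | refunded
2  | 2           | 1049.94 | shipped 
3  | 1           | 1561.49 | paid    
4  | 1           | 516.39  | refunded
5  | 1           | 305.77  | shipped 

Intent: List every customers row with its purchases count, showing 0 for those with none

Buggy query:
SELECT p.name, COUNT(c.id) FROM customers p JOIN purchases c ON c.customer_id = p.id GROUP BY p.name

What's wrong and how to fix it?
Bug: An inner join excludes parents with zero children

Fix: Use LEFT JOIN so parents without children still appear (COUNT(c.id) gives 0)

Corrected query:
SELECT p.name, COUNT(c.id) FROM customers p LEFT JOIN purchases c ON c.customer_id = p.id GROUP BY p.name

Result:
name  | COUNT(c.id)
------+------------
Alice | 4          
Carol | 0          
Frank | 1          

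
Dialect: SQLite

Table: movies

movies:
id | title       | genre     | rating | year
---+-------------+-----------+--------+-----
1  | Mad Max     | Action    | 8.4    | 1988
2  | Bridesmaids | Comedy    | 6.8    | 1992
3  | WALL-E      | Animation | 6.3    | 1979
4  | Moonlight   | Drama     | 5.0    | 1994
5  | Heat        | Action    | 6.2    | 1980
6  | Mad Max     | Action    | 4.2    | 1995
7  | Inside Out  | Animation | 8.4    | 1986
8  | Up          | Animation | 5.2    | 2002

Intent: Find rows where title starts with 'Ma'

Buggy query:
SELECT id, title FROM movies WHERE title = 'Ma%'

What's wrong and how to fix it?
Bug: Wildcards only work with LIKE; '=' treats '%' as a literal character

Fix: Replace '=' with LIKE so 'Ma%' is treated as a pattern

Corrected query:
SELECT id, title FROM movies WHERE title LIKE 'Ma%'

Result:
id | title  
---+--------
1  | Mad Max
6  | Mad Max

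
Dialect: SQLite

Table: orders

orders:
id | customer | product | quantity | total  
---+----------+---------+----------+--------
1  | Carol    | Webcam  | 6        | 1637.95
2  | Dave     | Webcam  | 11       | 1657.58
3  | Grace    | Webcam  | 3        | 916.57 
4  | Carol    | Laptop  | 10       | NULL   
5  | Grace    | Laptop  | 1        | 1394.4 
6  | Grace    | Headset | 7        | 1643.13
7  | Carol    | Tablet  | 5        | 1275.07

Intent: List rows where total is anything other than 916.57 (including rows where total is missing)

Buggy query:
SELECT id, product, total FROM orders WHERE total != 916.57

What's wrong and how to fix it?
Bug: 'total != 916.57' is unknown when total is NULL, so NULL rows are silently excluded

Fix: Handle NULL separately with IS NULL alongside the inequality

Corrected query:
SELECT id, product, total FROM orders WHERE total != 916.57 OR total IS NULL

Result:
id | product | total  
---+---------+--------
1  | Webcam  | 1637.95
2  | Webcam  | 1657.58
4  | Laptop  | NULL   
5  | Laptop  | 1394.4 
6  | Headset | 1643.13
7  | Tablet  | 1275.07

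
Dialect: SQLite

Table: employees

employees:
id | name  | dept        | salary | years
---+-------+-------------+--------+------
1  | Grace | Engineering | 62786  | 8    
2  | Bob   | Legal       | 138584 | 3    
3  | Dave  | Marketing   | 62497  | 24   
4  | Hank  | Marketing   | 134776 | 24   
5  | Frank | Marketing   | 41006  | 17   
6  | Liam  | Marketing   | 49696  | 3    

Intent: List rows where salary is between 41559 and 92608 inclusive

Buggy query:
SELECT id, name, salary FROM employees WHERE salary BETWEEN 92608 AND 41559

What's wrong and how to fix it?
Bug: The bounds are reversed; BETWEEN a AND b requires a <= b to match anything

Fix: Write BETWEEN 41559 AND 92608

Corrected query:
SELECT id, name, salary FROM employees WHERE salary BETWEEN 41559 AND 92608

Result:
id | name  | salary
---+-------+-------
1  | Grace | 62786 
3  | Dave  | 62497 
6  | Liam  | 49696 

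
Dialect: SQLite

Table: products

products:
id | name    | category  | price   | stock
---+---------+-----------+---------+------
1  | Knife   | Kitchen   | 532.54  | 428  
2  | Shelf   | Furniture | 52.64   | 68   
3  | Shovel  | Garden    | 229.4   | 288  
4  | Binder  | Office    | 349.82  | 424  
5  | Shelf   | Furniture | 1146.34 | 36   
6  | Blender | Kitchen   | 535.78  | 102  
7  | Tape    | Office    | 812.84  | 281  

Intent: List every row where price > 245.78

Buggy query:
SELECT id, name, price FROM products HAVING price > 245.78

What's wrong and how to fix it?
Bug: HAVING filters the output of aggregation, but this query has no GROUP BY and no aggregate functions, so SQLite rejects it (HAVING clause on a non-aggregate query); the condition here is per row

Fix: Replace HAVING with WHERE since the condition applies to individual rows

Corrected query:
SELECT id, name, price FROM products WHERE price > 245.78

Result:
id | name    | price  
---+---------+--------
1  | Knife   | 532.54 
4  | Binder  | 349.82 
5  | Shelf   | 1146.34
6  | Blender | 535.78 
7  | Tape    | 812.84 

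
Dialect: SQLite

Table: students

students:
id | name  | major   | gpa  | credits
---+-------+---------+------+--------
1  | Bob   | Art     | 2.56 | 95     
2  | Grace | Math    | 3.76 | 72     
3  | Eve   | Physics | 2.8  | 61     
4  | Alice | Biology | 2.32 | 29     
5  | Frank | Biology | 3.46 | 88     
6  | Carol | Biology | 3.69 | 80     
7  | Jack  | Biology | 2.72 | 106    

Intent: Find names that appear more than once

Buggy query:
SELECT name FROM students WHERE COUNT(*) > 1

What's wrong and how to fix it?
Bug: WHERE can't reference COUNT(*); aggregates are computed after WHERE

Fix: GROUP BY name, then filter groups with HAVING COUNT(*) > 1

Corrected query:
SELECT name FROM students GROUP BY name HAVING COUNT(*) > 1

Result:
(no rows)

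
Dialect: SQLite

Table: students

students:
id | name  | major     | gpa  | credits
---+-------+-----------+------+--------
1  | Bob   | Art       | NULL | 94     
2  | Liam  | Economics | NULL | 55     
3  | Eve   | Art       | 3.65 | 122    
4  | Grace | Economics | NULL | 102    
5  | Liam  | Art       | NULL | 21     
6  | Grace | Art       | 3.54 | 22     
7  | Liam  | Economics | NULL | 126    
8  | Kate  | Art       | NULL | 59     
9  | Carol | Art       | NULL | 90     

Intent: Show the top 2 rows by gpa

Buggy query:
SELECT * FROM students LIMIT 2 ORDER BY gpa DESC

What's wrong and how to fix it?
Bug: LIMIT must come after ORDER BY

Fix: Sort with ORDER BY, then apply LIMIT

Corrected query:
SELECT * FROM students ORDER BY gpa DESC LIMIT 2

Result:
id | name  | major | gpa  | credits
---+-------+-------+------+--------
3  | Eve   | Art   | 3.65 | 122    
6  | Grace | Art   | 3.54 | 22     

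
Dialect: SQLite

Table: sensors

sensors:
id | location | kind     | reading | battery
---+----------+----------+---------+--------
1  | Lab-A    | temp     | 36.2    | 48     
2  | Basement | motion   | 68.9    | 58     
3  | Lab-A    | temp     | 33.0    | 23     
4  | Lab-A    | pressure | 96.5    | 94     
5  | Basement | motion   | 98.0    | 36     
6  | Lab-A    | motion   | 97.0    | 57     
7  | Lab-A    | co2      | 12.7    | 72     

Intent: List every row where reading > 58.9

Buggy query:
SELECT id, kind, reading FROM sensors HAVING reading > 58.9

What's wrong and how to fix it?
Bug: This is a non-aggregate query (no GROUP BY, no aggregates), so in SQLite the HAVING clause is invalid here; a row-level condition belongs in WHERE

Fix: Replace HAVING with WHERE since the condition applies to individual rows

Corrected query:
SELECT id, kind, reading FROM sensors WHERE reading > 58.9

Result:
id | kind     | reading
---+----------+--------
2  | motion   | 68.9   
4  | pressure | 96.5   
5  | motion   | 98     
6  | motion   | 97     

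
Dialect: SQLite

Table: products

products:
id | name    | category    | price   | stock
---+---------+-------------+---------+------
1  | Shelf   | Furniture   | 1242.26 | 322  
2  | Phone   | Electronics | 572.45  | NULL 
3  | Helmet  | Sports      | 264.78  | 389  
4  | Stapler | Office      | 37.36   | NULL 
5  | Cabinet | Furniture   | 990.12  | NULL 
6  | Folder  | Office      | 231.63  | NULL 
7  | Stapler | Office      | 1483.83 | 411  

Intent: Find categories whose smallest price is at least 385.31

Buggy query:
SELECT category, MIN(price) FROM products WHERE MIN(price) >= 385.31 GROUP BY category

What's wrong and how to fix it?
Bug: MIN() in WHERE is a misuse of aggregate

Fix: Use HAVING for the per-group MIN condition

Corrected query:
SELECT category, MIN(price) FROM products GROUP BY category HAVING MIN(price) >= 385.31

Result:
category    | MIN(price)
------------+-----------
Electronics | 572.45    
Furniture   | 990.12    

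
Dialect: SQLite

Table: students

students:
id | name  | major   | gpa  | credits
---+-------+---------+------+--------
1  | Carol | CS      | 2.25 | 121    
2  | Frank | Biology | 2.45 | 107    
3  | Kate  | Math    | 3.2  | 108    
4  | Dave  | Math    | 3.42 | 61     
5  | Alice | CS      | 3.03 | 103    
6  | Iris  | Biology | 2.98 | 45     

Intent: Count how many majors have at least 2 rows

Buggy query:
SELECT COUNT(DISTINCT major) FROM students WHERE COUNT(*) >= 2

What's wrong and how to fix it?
Bug: COUNT(*) cannot appear in WHERE; the per-group count doesn't exist yet

Fix: Use a subquery that GROUPs and filters with HAVING, then count its rows

Corrected query:
SELECT COUNT(*) FROM (SELECT major FROM students GROUP BY major HAVING COUNT(*) >= 2)

Result:
COUNT(*)
--------
3       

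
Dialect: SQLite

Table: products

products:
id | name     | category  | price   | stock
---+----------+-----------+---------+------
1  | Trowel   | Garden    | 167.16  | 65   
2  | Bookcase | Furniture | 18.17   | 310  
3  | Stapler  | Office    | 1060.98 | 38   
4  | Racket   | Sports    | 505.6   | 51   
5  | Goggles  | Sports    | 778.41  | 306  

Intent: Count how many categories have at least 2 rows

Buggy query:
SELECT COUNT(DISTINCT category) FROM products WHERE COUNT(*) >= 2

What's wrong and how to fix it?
Bug: WHERE filters individual rows, not groups, so a group-level COUNT is invalid there

Fix: Use a subquery that GROUPs and filters with HAVING, then count its rows

Corrected query:
SELECT COUNT(*) FROM (SELECT category FROM products GROUP BY category HAVING COUNT(*) >= 2)

Result:
COUNT(*)
--------
1       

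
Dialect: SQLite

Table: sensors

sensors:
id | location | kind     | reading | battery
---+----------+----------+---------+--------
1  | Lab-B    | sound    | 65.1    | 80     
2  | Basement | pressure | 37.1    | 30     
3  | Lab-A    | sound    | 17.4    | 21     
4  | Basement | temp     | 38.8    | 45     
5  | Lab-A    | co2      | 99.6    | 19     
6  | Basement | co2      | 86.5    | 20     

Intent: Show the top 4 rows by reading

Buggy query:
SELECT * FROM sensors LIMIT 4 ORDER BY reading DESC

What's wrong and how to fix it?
Bug: ORDER BY cannot follow LIMIT; LIMIT is the final clause

Fix: Swap the clauses: ORDER BY first, then LIMIT

Corrected query:
SELECT * FROM sensors ORDER BY reading DESC LIMIT 4

Result:
id | location | kind  | reading | battery
---+----------+-------+---------+--------
5  | Lab-A    | co2   | 99.6    | 19     
6  | Basement | co2   | 86.5    | 20     
1  | Lab-B    | sound | 65.1    | 80     
4  | Basement | temp  | 38.8    | 45     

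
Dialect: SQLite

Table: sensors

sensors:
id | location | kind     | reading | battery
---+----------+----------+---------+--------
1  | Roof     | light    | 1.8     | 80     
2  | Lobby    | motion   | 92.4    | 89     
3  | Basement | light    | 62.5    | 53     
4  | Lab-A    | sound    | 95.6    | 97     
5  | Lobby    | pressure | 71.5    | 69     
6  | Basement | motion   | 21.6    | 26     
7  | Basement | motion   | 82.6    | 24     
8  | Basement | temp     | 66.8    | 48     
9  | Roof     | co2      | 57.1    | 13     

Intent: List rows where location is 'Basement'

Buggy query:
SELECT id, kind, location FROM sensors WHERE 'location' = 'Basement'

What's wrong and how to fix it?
Bug: Single quotes denote string literals in SQL; the column name is being compared as a constant string

Fix: Reference the column as location without single quotes

Corrected query:
SELECT id, kind, location FROM sensors WHERE location = 'Basement'

Result:
id | kind   | location
---+--------+---------
3  | light  | Basement
6  | motion | Basement
7  | motion | Basement
8  | temp   | Basement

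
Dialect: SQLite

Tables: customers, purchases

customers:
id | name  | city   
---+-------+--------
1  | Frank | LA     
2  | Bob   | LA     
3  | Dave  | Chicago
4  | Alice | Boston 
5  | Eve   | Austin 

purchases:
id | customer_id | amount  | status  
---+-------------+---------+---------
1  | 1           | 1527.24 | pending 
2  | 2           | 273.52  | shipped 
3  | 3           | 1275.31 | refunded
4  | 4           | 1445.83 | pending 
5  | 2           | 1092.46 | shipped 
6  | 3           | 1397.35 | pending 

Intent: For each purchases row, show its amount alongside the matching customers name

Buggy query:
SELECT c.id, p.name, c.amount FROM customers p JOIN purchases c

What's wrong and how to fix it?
Bug: JOIN with no ON clause produces a cartesian product; every purchases row pairs with every customers row

Fix: Add ON c.customer_id = p.id to the JOIN

Corrected query:
SELECT c.id, p.name, c.amount FROM customers p JOIN purchases c ON c.customer_id = p.id

Result:
id | name  | amount 
---+-------+--------
1  | Frank | 1527.24
2  | Bob   | 273.52 
3  | Dave  | 1275.31
4  | Alice | 1445.83
5  | Bob   | 1092.46
6  | Dave  | 1397.35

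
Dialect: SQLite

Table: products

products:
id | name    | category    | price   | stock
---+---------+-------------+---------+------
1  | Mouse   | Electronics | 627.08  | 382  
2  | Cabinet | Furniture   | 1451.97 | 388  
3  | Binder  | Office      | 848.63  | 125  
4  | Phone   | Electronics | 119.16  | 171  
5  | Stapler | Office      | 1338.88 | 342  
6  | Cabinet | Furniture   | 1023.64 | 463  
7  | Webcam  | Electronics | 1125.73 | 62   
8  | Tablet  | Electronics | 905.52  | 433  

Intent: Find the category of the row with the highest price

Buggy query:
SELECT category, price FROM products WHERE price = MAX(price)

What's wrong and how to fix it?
Bug: WHERE is evaluated per row; an aggregate over the whole table isn't defined there

Fix: Wrap MAX in a scalar subquery so WHERE compares against a single value

Corrected query:
SELECT category, price FROM products WHERE price = (SELECT MAX(price) FROM products)

Result:
category  | price  
----------+--------
Furniture | 1451.97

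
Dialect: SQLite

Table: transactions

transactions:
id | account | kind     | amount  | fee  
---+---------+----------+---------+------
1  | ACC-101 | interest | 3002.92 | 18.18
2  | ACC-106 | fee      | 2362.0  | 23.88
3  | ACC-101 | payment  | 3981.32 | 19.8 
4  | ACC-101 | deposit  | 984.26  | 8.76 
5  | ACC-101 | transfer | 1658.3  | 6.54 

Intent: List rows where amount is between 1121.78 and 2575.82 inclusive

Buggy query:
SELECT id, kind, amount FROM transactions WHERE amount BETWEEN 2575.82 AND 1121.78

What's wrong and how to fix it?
Bug: The bounds are reversed; BETWEEN a AND b requires a <= b to match anything

Fix: Swap the bounds so the smaller value comes first

Corrected query:
SELECT id, kind, amount FROM transactions WHERE amount BETWEEN 1121.78 AND 2575.82

Result:
id | kind     | amount
---+----------+-------
2  | fee      | 2362  
5  | transfer | 1658.3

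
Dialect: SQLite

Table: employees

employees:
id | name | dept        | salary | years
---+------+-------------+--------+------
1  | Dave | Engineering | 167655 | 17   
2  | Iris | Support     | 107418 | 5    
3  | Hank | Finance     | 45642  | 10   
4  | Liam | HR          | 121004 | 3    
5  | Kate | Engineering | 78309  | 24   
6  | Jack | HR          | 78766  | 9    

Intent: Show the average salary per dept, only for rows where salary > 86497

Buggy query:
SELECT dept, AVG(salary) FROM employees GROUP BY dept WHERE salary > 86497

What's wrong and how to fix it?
Bug: WHERE cannot follow GROUP BY

Fix: Place WHERE between FROM and GROUP BY

Corrected query:
SELECT dept, AVG(salary) FROM employees WHERE salary > 86497 GROUP BY dept

Result:
dept        | AVG(salary)
------------+------------
Engineering | 167655     
HR          | 121004     
Support     | 107418     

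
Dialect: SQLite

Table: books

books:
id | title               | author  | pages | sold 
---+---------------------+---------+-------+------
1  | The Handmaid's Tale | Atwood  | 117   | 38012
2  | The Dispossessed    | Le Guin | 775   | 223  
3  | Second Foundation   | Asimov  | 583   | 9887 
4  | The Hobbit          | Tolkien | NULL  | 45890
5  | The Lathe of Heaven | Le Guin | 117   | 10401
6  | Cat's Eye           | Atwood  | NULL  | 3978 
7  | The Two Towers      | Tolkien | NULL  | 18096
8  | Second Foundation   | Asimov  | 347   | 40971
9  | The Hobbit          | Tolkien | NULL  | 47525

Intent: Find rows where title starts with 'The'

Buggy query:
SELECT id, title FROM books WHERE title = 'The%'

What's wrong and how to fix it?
Bug: '=' compares the literal string including the % character; pattern matching needs LIKE

Fix: Use LIKE for wildcard pattern matching

Corrected query:
SELECT id, title FROM books WHERE title LIKE 'The%'

Result:
id | title              
---+--------------------
1  | The Handmaid's Tale
2  | The Dispossessed   
4  | The Hobbit         
5  | The Lathe of Heaven
7  | The Two Towers     
9  | The Hobbit         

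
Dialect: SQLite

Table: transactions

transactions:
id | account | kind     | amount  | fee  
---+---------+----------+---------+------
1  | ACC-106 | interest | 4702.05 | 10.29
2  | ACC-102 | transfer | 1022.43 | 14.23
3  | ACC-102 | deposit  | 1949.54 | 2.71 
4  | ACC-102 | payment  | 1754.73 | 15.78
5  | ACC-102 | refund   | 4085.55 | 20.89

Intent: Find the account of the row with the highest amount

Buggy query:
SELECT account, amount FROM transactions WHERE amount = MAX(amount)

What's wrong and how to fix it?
Bug: MAX(amount) is an aggregate and cannot be used directly in WHERE

Fix: Wrap MAX in a scalar subquery so WHERE compares against a single value

Corrected query:
SELECT account, amount FROM transactions WHERE amount = (SELECT MAX(amount) FROM transactions)

Result:
account | amount 
--------+--------
ACC-106 | 4702.05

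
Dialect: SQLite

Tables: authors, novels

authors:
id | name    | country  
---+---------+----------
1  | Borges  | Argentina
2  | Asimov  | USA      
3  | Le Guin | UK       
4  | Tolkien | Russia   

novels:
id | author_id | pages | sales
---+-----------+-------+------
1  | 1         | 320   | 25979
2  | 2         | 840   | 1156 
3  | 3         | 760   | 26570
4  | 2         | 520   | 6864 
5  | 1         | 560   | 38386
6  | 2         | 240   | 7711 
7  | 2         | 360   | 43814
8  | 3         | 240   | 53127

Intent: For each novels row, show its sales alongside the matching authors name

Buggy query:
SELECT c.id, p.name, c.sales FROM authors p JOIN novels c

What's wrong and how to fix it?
Bug: Missing join condition: each novels row is matched to all authors rows instead of just its own

Fix: Specify the join condition linking the foreign key to the parent id

Corrected query:
SELECT c.id, p.name, c.sales FROM authors p JOIN novels c ON c.author_id = p.id

Result:
id | name    | sales
---+---------+------
1  | Borges  | 25979
2  | Asimov  | 1156 
3  | Le Guin | 26570
4  | Asimov  | 6864 
5  | Borges  | 38386
6  | Asimov  | 7711 
7  | Asimov  | 43814
8  | Le Guin | 53127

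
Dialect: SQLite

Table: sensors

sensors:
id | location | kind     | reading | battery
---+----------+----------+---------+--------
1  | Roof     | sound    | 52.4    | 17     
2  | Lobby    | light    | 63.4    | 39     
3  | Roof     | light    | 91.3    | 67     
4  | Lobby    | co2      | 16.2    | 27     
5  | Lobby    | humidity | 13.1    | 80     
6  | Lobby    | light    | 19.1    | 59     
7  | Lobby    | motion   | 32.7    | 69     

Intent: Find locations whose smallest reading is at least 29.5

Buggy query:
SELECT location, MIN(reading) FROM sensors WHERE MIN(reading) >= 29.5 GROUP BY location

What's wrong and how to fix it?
Bug: Aggregates like MIN are computed per group after WHERE runs

Fix: Replace WHERE with HAVING after the GROUP BY

Corrected query:
SELECT location, MIN(reading) FROM sensors GROUP BY location HAVING MIN(reading) >= 29.5

Result:
location | MIN(reading)
---------+-------------
Roof     | 52.4        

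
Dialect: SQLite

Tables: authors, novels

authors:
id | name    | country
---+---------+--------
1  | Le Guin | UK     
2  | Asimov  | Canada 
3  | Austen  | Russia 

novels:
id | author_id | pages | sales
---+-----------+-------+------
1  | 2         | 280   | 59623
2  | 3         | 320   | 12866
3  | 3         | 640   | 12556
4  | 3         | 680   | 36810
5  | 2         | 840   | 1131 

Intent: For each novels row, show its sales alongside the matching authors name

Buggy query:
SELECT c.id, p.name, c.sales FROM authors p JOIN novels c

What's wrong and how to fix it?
Bug: Missing join condition: each novels row is matched to all authors rows instead of just its own

Fix: Add ON c.author_id = p.id to the JOIN

Corrected query:
SELECT c.id, p.name, c.sales FROM authors p JOIN novels c ON c.author_id = p.id

Result:
id | name   | sales
---+--------+------
1  | Asimov | 59623
2  | Austen | 12866
3  | Austen | 12556
4  | Austen | 36810
5  | Asimov | 1131 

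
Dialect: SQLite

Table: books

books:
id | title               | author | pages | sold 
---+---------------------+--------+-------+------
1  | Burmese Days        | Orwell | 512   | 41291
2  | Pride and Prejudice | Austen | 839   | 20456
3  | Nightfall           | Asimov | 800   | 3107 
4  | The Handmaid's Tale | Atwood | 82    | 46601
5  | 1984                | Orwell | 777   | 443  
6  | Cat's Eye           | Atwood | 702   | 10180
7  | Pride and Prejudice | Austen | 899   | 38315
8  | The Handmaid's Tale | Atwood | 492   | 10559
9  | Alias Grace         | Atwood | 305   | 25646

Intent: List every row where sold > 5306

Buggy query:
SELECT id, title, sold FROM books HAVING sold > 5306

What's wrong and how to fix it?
Bug: HAVING filters the output of aggregation, but this query has no GROUP BY and no aggregate functions, so SQLite rejects it (HAVING clause on a non-aggregate query); the condition here is per row

Fix: Use WHERE for row-level filtering

Corrected query:
SELECT id, title, sold FROM books WHERE sold > 5306

Result:
id | title               | sold 
---+---------------------+------
1  | Burmese Days        | 41291
2  | Pride and Prejudice | 20456
4  | The Handmaid's Tale | 46601
6  | Cat's Eye           | 10180
7  | Pride and Prejudice | 38315
8  | The Handmaid's Tale | 10559
9  | Alias Grace         | 25646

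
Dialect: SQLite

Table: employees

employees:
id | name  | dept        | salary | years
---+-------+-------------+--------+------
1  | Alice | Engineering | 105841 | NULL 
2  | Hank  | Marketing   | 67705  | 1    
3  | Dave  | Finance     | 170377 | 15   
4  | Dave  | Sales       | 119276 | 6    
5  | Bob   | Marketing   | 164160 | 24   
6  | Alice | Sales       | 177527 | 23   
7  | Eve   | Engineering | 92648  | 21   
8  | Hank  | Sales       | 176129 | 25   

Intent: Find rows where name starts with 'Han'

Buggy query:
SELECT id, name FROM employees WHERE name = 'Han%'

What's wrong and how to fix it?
Bug: Wildcards only work with LIKE; '=' treats '%' as a literal character

Fix: Use LIKE for wildcard pattern matching

Corrected query:
SELECT id, name FROM employees WHERE name LIKE 'Han%'

Result:
id | name
---+-----
2  | Hank
8  | Hank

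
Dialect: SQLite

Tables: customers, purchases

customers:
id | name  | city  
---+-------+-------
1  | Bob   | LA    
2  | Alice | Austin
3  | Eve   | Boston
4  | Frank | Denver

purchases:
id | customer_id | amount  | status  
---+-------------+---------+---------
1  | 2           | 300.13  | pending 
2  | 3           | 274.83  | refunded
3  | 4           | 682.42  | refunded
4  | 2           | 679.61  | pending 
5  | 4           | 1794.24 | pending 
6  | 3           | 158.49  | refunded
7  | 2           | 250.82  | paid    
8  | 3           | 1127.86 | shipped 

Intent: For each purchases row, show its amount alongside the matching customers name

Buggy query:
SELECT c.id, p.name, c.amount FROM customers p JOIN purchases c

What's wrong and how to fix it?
Bug: Missing join condition: each purchases row is matched to all customers rows instead of just its own

Fix: Add ON c.customer_id = p.id to the JOIN

Corrected query:
SELECT c.id, p.name, c.amount FROM customers p JOIN purchases c ON c.customer_id = p.id

Result:
id | name  | amount 
---+-------+--------
1  | Alice | 300.13 
2  | Eve   | 274.83 
3  | Frank | 682.42 
4  | Alice | 679.61 
5  | Frank | 1794.24
6  | Eve   | 158.49 
7  | Alice | 250.82 
8  | Eve   | 1127.86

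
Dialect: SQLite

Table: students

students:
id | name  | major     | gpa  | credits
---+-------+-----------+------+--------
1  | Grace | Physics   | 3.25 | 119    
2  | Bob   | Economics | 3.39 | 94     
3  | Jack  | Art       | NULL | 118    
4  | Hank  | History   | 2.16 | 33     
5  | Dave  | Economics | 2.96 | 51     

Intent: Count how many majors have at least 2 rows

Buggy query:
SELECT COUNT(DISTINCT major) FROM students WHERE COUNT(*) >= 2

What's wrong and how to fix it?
Bug: WHERE filters individual rows, not groups, so a group-level COUNT is invalid there

Fix: Use a subquery that GROUPs and filters with HAVING, then count its rows

Corrected query:
SELECT COUNT(*) FROM (SELECT major FROM students GROUP BY major HAVING COUNT(*) >= 2)

Result:
COUNT(*)
--------
1       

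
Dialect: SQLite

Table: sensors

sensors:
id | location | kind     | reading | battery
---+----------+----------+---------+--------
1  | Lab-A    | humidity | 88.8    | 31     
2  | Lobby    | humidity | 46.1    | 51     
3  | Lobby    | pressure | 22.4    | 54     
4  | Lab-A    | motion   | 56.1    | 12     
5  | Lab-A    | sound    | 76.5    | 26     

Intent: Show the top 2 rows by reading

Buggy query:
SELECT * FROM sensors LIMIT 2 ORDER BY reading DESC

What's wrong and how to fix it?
Bug: ORDER BY cannot follow LIMIT; LIMIT is the final clause

Fix: Sort with ORDER BY, then apply LIMIT

Corrected query:
SELECT * FROM sensors ORDER BY reading DESC LIMIT 2

Result:
id | location | kind     | reading | battery
---+----------+----------+---------+--------
1  | Lab-A    | humidity | 88.8    | 31     
5  | Lab-A    | sound    | 76.5    | 26     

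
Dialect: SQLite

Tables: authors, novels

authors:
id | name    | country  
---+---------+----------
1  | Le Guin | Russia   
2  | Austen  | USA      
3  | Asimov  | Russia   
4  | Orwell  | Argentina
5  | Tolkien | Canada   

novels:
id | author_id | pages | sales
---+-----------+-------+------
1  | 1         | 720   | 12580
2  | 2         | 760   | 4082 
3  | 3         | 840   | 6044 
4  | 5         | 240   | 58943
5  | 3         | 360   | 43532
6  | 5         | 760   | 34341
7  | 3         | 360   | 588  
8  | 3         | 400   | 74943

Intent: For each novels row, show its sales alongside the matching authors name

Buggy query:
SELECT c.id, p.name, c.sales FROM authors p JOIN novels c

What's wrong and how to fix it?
Bug: Missing join condition: each novels row is matched to all authors rows instead of just its own

Fix: Specify the join condition linking the foreign key to the parent id

Corrected query:
SELECT c.id, p.name, c.sales FROM authors p JOIN novels c ON c.author_id = p.id

Result:
id | name    | sales
---+---------+------
1  | Le Guin | 12580
2  | Austen  | 4082 
3  | Asimov  | 6044 
4  | Tolkien | 58943
5  | Asimov  | 43532
6  | Tolkien | 34341
7  | Asimov  | 588  
8  | Asimov  | 74943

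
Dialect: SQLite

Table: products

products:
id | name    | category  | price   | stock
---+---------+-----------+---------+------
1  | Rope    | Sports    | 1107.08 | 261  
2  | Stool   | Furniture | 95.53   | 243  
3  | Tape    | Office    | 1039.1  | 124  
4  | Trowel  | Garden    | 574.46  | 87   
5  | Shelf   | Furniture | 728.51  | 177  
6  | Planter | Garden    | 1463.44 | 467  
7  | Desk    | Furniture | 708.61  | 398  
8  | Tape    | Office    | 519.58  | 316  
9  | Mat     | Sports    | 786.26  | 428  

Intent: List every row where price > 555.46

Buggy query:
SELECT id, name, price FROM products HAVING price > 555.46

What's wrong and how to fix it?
Bug: This is a non-aggregate query (no GROUP BY, no aggregates), so in SQLite the HAVING clause is invalid here; a row-level condition belongs in WHERE

Fix: Replace HAVING with WHERE since the condition applies to individual rows

Corrected query:
SELECT id, name, price FROM products WHERE price > 555.46

Result:
id | name    | price  
---+---------+--------
1  | Rope    | 1107.08
3  | Tape    | 1039.1 
4  | Trowel  | 574.46 
5  | Shelf   | 728.51 
6  | Planter | 1463.44
7  | Desk    | 708.61 
9  | Mat     | 786.26 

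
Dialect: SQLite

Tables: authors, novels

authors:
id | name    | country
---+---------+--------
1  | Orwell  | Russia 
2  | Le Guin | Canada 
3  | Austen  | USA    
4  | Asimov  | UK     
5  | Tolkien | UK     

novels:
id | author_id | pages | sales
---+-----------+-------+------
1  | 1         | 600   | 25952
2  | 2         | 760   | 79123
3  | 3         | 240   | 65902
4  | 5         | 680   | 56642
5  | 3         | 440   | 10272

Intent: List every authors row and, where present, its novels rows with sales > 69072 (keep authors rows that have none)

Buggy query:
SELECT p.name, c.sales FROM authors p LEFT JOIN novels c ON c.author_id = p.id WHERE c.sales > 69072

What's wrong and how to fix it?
Bug: Filtering c.sales in WHERE discards the NULL rows produced by LEFT JOIN, turning it into an inner join

Fix: Move the right-table condition into the ON clause so unmatched parents are kept

Corrected query:
SELECT p.name, c.sales FROM authors p LEFT JOIN novels c ON c.author_id = p.id AND c.sales > 69072

Result:
name    | sales
--------+------
Orwell  | NULL 
Le Guin | 79123
Austen  | NULL 
Asimov  | NULL 
Tolkien | NULL 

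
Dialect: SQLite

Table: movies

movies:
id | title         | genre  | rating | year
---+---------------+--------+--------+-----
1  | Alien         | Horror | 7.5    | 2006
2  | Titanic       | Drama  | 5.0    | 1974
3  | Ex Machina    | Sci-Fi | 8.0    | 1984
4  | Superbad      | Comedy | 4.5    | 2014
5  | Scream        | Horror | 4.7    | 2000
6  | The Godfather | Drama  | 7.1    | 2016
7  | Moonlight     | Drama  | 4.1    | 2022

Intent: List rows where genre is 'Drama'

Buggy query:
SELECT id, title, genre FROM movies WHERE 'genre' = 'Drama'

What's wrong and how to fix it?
Bug: 'genre' in single quotes is a string literal, not the column; the comparison is literal-vs-literal and never true

Fix: Remove the quotes around the column name (or use double quotes for an identifier)

Corrected query:
SELECT id, title, genre FROM movies WHERE genre = 'Drama'

Result:
id | title         | genre
---+---------------+------
2  | Titanic       | Drama
6  | The Godfather | Drama
7  | Moonlight     | Drama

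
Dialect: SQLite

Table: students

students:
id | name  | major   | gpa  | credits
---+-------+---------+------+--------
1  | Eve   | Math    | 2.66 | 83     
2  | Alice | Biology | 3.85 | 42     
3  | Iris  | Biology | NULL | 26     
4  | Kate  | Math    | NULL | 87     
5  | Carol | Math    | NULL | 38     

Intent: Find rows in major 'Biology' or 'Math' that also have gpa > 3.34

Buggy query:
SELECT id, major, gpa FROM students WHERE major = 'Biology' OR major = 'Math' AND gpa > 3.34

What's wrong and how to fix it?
Bug: AND binds tighter than OR, so this parses as major = 'Biology' OR (major = 'Math' AND gpa > 3.34)

Fix: Add parentheses around the OR so the AND applies to both alternatives

Corrected query:
SELECT id, major, gpa FROM students WHERE (major = 'Biology' OR major = 'Math') AND gpa > 3.34

Result:
id | major   | gpa 
---+---------+-----
2  | Biology | 3.85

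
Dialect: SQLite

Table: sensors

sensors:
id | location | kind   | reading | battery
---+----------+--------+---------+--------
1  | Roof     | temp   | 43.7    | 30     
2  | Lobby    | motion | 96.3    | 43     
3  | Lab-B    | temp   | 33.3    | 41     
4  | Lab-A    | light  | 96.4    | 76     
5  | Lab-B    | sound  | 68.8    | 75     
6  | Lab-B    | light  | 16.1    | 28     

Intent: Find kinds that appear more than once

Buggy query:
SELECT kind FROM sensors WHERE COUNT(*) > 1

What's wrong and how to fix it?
Bug: COUNT(*) is an aggregate and cannot be used in WHERE

Fix: GROUP BY kind, then filter groups with HAVING COUNT(*) > 1

Corrected query:
SELECT kind FROM sensors GROUP BY kind HAVING COUNT(*) > 1

Result:
kind 
-----
light
temp 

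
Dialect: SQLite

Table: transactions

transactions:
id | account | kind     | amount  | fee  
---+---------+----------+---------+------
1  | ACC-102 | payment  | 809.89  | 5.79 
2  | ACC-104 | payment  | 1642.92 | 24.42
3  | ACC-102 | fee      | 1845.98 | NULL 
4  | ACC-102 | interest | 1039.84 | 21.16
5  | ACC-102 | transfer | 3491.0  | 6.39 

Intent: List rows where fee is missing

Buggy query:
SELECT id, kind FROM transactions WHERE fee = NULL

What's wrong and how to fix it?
Bug: '= NULL' is always unknown in SQL three-valued logic, so no rows match

Fix: Replace '= NULL' with 'IS NULL'

Corrected query:
SELECT id, kind FROM transactions WHERE fee IS NULL

Result:
id | kind
---+-----
3  | fee 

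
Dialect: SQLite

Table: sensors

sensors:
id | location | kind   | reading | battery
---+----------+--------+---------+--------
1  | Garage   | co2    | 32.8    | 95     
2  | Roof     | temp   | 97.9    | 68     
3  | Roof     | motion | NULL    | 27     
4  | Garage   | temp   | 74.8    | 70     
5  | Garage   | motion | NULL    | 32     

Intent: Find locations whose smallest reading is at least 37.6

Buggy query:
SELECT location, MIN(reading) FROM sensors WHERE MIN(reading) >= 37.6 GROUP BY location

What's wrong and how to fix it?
Bug: Aggregates like MIN are computed per group after WHERE runs

Fix: Use HAVING for the per-group MIN condition

Corrected query:
SELECT location, MIN(reading) FROM sensors GROUP BY location HAVING MIN(reading) >= 37.6

Result:
location | MIN(reading)
---------+-------------
Roof     | 97.9        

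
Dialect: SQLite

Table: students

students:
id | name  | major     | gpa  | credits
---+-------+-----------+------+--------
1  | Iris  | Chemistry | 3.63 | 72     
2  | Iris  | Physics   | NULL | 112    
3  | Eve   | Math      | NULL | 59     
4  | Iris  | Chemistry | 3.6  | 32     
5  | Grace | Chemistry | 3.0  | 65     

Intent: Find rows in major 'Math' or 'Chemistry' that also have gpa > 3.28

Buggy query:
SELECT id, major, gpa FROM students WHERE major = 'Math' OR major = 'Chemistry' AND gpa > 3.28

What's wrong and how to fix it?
Bug: AND binds tighter than OR, so this parses as major = 'Math' OR (major = 'Chemistry' AND gpa > 3.28)

Fix: Group the OR with parentheses (or use IN), then AND the threshold

Corrected query:
SELECT id, major, gpa FROM students WHERE (major = 'Math' OR major = 'Chemistry') AND gpa > 3.28

Result:
id | major     | gpa 
---+-----------+-----
1  | Chemistry | 3.63
4  | Chemistry | 3.6 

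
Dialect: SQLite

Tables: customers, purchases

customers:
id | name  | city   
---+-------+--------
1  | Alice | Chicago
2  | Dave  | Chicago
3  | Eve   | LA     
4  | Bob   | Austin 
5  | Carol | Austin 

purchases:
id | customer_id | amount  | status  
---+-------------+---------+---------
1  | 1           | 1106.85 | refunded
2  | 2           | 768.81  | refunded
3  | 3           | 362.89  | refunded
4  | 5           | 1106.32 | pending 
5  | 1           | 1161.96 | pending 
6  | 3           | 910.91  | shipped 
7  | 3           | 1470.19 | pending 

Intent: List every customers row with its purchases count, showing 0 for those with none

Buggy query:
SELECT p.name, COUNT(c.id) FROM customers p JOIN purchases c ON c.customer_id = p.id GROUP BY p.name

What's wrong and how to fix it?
Bug: INNER JOIN drops customers rows that have no matching purchases rows

Fix: Switch to LEFT JOIN to retain unmatched parent rows

Corrected query:
SELECT p.name, COUNT(c.id) FROM customers p LEFT JOIN purchases c ON c.customer_id = p.id GROUP BY p.name

Result:
name  | COUNT(c.id)
------+------------
Alice | 2          
Bob   | 0          
Carol | 1          
Dave  | 1          
Eve   | 3          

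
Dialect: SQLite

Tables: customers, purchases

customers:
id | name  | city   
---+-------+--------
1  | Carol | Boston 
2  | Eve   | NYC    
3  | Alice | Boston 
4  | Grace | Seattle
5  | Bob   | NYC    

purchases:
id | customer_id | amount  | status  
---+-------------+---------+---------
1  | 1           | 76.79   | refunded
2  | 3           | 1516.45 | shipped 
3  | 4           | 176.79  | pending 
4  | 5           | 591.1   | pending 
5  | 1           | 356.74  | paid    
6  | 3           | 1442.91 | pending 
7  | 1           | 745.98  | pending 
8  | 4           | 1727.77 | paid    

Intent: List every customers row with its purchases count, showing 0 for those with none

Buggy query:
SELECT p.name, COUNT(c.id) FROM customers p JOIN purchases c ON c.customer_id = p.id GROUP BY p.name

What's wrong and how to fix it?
Bug: An inner join excludes parents with zero children

Fix: Use LEFT JOIN so parents without children still appear (COUNT(c.id) gives 0)

Corrected query:
SELECT p.name, COUNT(c.id) FROM customers p LEFT JOIN purchases c ON c.customer_id = p.id GROUP BY p.name

Result:
name  | COUNT(c.id)
------+------------
Alice | 2          
Bob   | 1          
Carol | 3          
Eve   | 0          
Grace | 2          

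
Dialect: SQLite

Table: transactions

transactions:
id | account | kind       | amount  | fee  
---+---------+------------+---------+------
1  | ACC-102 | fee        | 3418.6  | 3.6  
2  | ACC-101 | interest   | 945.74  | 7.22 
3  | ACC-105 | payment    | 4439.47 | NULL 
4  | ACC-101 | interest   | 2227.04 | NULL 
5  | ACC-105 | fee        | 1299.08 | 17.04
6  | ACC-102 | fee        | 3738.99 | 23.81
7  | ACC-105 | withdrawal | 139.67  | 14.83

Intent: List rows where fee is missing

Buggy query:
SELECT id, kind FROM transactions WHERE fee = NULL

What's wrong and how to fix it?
Bug: Comparing to NULL with '=' never matches; NULL = NULL is unknown, not true

Fix: Use IS NULL to test for NULL

Corrected query:
SELECT id, kind FROM transactions WHERE fee IS NULL

Result:
id | kind    
---+---------
3  | payment 
4  | interest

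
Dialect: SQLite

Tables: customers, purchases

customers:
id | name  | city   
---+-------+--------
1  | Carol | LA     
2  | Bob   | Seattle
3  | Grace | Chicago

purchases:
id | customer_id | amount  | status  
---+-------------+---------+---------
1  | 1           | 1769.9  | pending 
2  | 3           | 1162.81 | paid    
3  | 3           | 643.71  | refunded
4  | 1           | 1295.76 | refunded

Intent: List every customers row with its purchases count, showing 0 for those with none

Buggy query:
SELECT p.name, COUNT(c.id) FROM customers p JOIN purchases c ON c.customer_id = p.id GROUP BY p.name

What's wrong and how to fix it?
Bug: INNER JOIN drops customers rows that have no matching purchases rows

Fix: Use LEFT JOIN so parents without children still appear (COUNT(c.id) gives 0)

Corrected query:
SELECT p.name, COUNT(c.id) FROM customers p LEFT JOIN purchases c ON c.customer_id = p.id GROUP BY p.name

Result:
name  | COUNT(c.id)
------+------------
Bob   | 0          
Carol | 2          
Grace | 2          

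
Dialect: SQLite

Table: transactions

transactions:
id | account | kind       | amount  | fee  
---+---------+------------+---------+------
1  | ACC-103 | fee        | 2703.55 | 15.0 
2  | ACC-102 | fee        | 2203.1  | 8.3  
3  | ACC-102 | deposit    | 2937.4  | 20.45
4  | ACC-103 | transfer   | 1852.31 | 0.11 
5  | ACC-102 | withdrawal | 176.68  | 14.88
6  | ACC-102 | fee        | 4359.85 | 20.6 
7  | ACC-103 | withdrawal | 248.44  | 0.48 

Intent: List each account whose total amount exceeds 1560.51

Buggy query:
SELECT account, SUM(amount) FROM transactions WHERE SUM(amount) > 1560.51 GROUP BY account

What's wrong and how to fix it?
Bug: SUM(amount) is an aggregate, but WHERE filters rows before aggregation

Fix: Move the aggregate condition to a HAVING clause

Corrected query:
SELECT account, SUM(amount) FROM transactions GROUP BY account HAVING SUM(amount) > 1560.51

Result:
account | SUM(amount)
--------+------------
ACC-102 | 9677.03    
ACC-103 | 4804.3     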